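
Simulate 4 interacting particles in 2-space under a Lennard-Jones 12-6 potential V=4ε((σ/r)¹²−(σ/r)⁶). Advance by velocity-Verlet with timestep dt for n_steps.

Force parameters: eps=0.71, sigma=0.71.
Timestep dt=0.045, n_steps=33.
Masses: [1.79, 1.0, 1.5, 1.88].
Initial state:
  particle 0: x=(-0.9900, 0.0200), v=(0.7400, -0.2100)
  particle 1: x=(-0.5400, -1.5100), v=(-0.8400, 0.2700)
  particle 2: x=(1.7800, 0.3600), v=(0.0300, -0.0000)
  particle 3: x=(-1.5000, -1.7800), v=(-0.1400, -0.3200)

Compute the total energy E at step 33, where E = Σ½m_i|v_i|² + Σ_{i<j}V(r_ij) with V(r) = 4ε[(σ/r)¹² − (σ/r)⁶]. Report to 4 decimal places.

0.6801

step 0: x0=(-0.9900, 0.0200) x1=(-0.5400, -1.5100) x2=(1.7800, 0.3600) x3=(-1.5000, -1.7800)
step 1: x0=(-0.9567, 0.0105) x1=(-0.5794, -1.4982) x2=(1.7813, 0.3600) x3=(-1.5054, -1.7941)
step 2: x0=(-0.9234, 0.0008) x1=(-0.6225, -1.4874) x2=(1.7827, 0.3600) x3=(-1.5090, -1.8077)
step 3: x0=(-0.8900, -0.0089) x1=(-0.6696, -1.4778) x2=(1.7840, 0.3600) x3=(-1.5104, -1.8204)
step 4: x0=(-0.8566, -0.0189) x1=(-0.7210, -1.4697) x2=(1.7854, 0.3600) x3=(-1.5095, -1.8321)
step 5: x0=(-0.8233, -0.0291) x1=(-0.7769, -1.4632) x2=(1.7867, 0.3600) x3=(-1.5062, -1.8428)
step 6: x0=(-0.7899, -0.0395) x1=(-0.8354, -1.4579) x2=(1.7880, 0.3600) x3=(-1.5016, -1.8527)
step 7: x0=(-0.7565, -0.0501) x1=(-0.8896, -1.4496) x2=(1.7894, 0.3600) x3=(-1.4992, -1.8640)
step 8: x0=(-0.7232, -0.0609) x1=(-0.9253, -1.4283) x2=(1.7907, 0.3600) x3=(-1.5066, -1.8819)
step 9: x0=(-0.6899, -0.0720) x1=(-0.9434, -1.3930) x2=(1.7920, 0.3600) x3=(-1.5233, -1.9070)
step 10: x0=(-0.6567, -0.0834) x1=(-0.9579, -1.3539) x2=(1.7933, 0.3599) x3=(-1.5420, -1.9338)
step 11: x0=(-0.6235, -0.0952) x1=(-0.9743, -1.3164) x2=(1.7946, 0.3599) x3=(-1.5595, -1.9595)
step 12: x0=(-0.5905, -0.1074) x1=(-0.9937, -1.2816) x2=(1.7959, 0.3599) x3=(-1.5752, -1.9833)
step 13: x0=(-0.5576, -0.1201) x1=(-1.0159, -1.2496) x2=(1.7972, 0.3599) x3=(-1.5894, -2.0051)
step 14: x0=(-0.5250, -0.1334) x1=(-1.0402, -1.2200) x2=(1.7985, 0.3599) x3=(-1.6022, -2.0252)
step 15: x0=(-0.4926, -0.1472) x1=(-1.0660, -1.1923) x2=(1.7998, 0.3599) x3=(-1.6139, -2.0437)
step 16: x0=(-0.4605, -0.1615) x1=(-1.0929, -1.1662) x2=(1.8010, 0.3598) x3=(-1.6248, -2.0609)
step 17: x0=(-0.4288, -0.1765) x1=(-1.1206, -1.1413) x2=(1.8023, 0.3598) x3=(-1.6349, -2.0768)
step 18: x0=(-0.3975, -0.1920) x1=(-1.1487, -1.1175) x2=(1.8035, 0.3598) x3=(-1.6444, -2.0916)
step 19: x0=(-0.3666, -0.2081) x1=(-1.1769, -1.0946) x2=(1.8048, 0.3598) x3=(-1.6534, -2.1054)
step 20: x0=(-0.3361, -0.2246) x1=(-1.2052, -1.0724) x2=(1.8060, 0.3597) x3=(-1.6620, -2.1184)
step 21: x0=(-0.3060, -0.2415) x1=(-1.2333, -1.0509) x2=(1.8072, 0.3597) x3=(-1.6703, -2.1306)
step 22: x0=(-0.2763, -0.2587) x1=(-1.2612, -1.0301) x2=(1.8084, 0.3597) x3=(-1.6783, -2.1422)
step 23: x0=(-0.2470, -0.2763) x1=(-1.2888, -1.0098) x2=(1.8096, 0.3596) x3=(-1.6861, -2.1531)
step 24: x0=(-0.2180, -0.2941) x1=(-1.3162, -0.9901) x2=(1.8108, 0.3596) x3=(-1.6937, -2.1635)
step 25: x0=(-0.1894, -0.3121) x1=(-1.3433, -0.9710) x2=(1.8120, 0.3595) x3=(-1.7011, -2.1735)
step 26: x0=(-0.1610, -0.3303) x1=(-1.3701, -0.9524) x2=(1.8131, 0.3595) x3=(-1.7084, -2.1830)
step 27: x0=(-0.1328, -0.3486) x1=(-1.3967, -0.9343) x2=(1.8143, 0.3594) x3=(-1.7156, -2.1921)
step 28: x0=(-0.1049, -0.3670) x1=(-1.4231, -0.9166) x2=(1.8154, 0.3593) x3=(-1.7227, -2.2008)
step 29: x0=(-0.0771, -0.3854) x1=(-1.4493, -0.8994) x2=(1.8165, 0.3592) x3=(-1.7297, -2.2092)
step 30: x0=(-0.0494, -0.4040) x1=(-1.4753, -0.8827) x2=(1.8175, 0.3592) x3=(-1.7367, -2.2174)
step 31: x0=(-0.0219, -0.4225) x1=(-1.5012, -0.8663) x2=(1.8186, 0.3591) x3=(-1.7436, -2.2253)
step 32: x0=(0.0055, -0.4411) x1=(-1.5270, -0.8504) x2=(1.8196, 0.3590) x3=(-1.7505, -2.2329)
step 33: x0=(0.0329, -0.4597) x1=(-1.5526, -0.8348) x2=(1.8207, 0.3589) x3=(-1.7573, -2.2404)
step 0 velocities: v0=(0.7400, -0.2100) v1=(-0.8400, 0.2700) v2=(0.0300, -0.0000) v3=(-0.1400, -0.3200)
step 0: KE=1.0342, PE=-0.3535, E=0.6807
step 33 velocities: v0=(0.6071, -0.4137) v1=(-0.5693, 0.3433) v2=(0.0223, -0.0026) v3=(-0.1513, -0.1630)
step 33: KE=0.7510, PE=-0.0708, E=0.6801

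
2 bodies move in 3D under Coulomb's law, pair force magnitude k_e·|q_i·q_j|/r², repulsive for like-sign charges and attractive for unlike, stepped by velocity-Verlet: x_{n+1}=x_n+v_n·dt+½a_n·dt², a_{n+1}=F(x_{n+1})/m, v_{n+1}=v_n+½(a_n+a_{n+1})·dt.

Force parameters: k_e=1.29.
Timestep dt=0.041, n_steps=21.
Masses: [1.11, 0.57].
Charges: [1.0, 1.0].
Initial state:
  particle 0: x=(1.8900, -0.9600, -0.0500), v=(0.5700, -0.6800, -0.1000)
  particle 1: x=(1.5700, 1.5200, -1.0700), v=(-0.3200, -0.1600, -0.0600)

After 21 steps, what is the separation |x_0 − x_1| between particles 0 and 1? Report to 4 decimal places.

3.4245

step 0: x0=(1.8900, -0.9600, -0.0500) x1=(1.5700, 1.5200, -1.0700)
step 1: x0=(1.9134, -0.9880, -0.0540) x1=(1.5568, 1.5137, -1.0726)
step 2: x0=(1.9368, -1.0162, -0.0580) x1=(1.5436, 1.5078, -1.0753)
step 3: x0=(1.9603, -1.0447, -0.0619) x1=(1.5303, 1.5024, -1.0782)
step 4: x0=(1.9838, -1.0734, -0.0656) x1=(1.5170, 1.4975, -1.0814)
step 5: x0=(2.0073, -1.1024, -0.0693) x1=(1.5035, 1.4930, -1.0847)
step 6: x0=(2.0309, -1.1316, -0.0729) x1=(1.4900, 1.4890, -1.0881)
step 7: x0=(2.0545, -1.1609, -0.0764) x1=(1.4764, 1.4853, -1.0917)
step 8: x0=(2.0782, -1.1905, -0.0798) x1=(1.4627, 1.4821, -1.0955)
step 9: x0=(2.1019, -1.2203, -0.0831) x1=(1.4489, 1.4793, -1.0995)
step 10: x0=(2.1257, -1.2504, -0.0864) x1=(1.4350, 1.4769, -1.1036)
step 11: x0=(2.1495, -1.2806, -0.0896) x1=(1.4210, 1.4749, -1.1078)
step 12: x0=(2.1734, -1.3110, -0.0927) x1=(1.4069, 1.4732, -1.1122)
step 13: x0=(2.1973, -1.3416, -0.0957) x1=(1.3927, 1.4719, -1.1167)
step 14: x0=(2.2213, -1.3723, -0.0987) x1=(1.3784, 1.4710, -1.1213)
step 15: x0=(2.2453, -1.4033, -0.1016) x1=(1.3640, 1.4705, -1.1261)
step 16: x0=(2.2694, -1.4344, -0.1045) x1=(1.3495, 1.4702, -1.1310)
step 17: x0=(2.2935, -1.4657, -0.1073) x1=(1.3348, 1.4703, -1.1360)
step 18: x0=(2.3177, -1.4972, -0.1100) x1=(1.3201, 1.4708, -1.1411)
step 19: x0=(2.3420, -1.5288, -0.1127) x1=(1.3053, 1.4715, -1.1463)
step 20: x0=(2.3663, -1.5606, -0.1153) x1=(1.2904, 1.4726, -1.1517)
step 21: x0=(2.3906, -1.5926, -0.1179) x1=(1.2753, 1.4739, -1.1571)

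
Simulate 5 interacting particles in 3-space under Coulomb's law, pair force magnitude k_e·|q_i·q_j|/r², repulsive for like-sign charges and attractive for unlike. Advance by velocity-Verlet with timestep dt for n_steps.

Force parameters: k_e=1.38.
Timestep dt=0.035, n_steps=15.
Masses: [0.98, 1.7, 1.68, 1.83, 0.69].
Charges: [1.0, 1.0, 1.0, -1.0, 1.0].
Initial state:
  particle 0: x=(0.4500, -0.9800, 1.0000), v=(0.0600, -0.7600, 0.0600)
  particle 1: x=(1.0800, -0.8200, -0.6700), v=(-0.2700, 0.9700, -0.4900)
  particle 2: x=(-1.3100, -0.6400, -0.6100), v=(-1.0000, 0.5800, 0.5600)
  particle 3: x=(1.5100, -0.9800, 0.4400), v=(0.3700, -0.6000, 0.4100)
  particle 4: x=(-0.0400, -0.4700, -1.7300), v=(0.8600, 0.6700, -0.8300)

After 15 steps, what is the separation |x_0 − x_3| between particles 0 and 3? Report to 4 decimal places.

1.0868

step 0: x0=(0.4500, -0.9800, 1.0000) x1=(1.0800, -0.8200, -0.6700) x2=(-1.3100, -0.6400, -0.6100) x3=(1.5100, -0.9800, 0.4400) x4=(-0.0400, -0.4700, -1.7300)
step 1: x0=(0.4527, -1.0067, 1.0023) x1=(1.0710, -0.7861, -0.6868) x2=(-1.3452, -0.6197, -0.5903) x3=(1.5225, -1.0009, 0.4541) x4=(-0.0099, -0.4464, -1.7597)
step 2: x0=(0.4565, -1.0335, 1.0049) x1=(1.0627, -0.7524, -0.7031) x2=(-1.3809, -0.5994, -0.5705) x3=(1.5340, -1.0217, 0.4679) x4=(0.0203, -0.4225, -1.7906)
step 3: x0=(0.4614, -1.0604, 1.0078) x1=(1.0552, -0.7189, -0.7188) x2=(-1.4170, -0.5791, -0.5506) x3=(1.5446, -1.0424, 0.4813) x4=(0.0504, -0.3984, -1.8227)
step 4: x0=(0.4675, -1.0876, 1.0111) x1=(1.0484, -0.6856, -0.7340) x2=(-1.4534, -0.5588, -0.5305) x3=(1.5543, -1.0629, 0.4944) x4=(0.0804, -0.3739, -1.8560)
step 5: x0=(0.4747, -1.1149, 1.0146) x1=(1.0424, -0.6524, -0.7487) x2=(-1.4903, -0.5385, -0.5103) x3=(1.5631, -1.0832, 0.5072) x4=(0.1103, -0.3492, -1.8905)
step 6: x0=(0.4831, -1.1424, 1.0185) x1=(1.0370, -0.6195, -0.7629) x2=(-1.5275, -0.5182, -0.4901) x3=(1.5710, -1.1034, 0.5198) x4=(0.1401, -0.3242, -1.9262)
step 7: x0=(0.4927, -1.1702, 1.0225) x1=(1.0323, -0.5867, -0.7765) x2=(-1.5650, -0.4979, -0.4697) x3=(1.5780, -1.1234, 0.5321) x4=(0.1697, -0.2990, -1.9631)
step 8: x0=(0.5035, -1.1981, 1.0268) x1=(1.0283, -0.5540, -0.7898) x2=(-1.6028, -0.4776, -0.4493) x3=(1.5842, -1.1433, 0.5443) x4=(0.1991, -0.2736, -2.0012)
step 9: x0=(0.5155, -1.2262, 1.0313) x1=(1.0248, -0.5215, -0.8025) x2=(-1.6410, -0.4573, -0.4288) x3=(1.5895, -1.1630, 0.5563) x4=(0.2283, -0.2479, -2.0404)
step 10: x0=(0.5288, -1.2545, 1.0359) x1=(1.0219, -0.4892, -0.8148) x2=(-1.6794, -0.4370, -0.4082) x3=(1.5940, -1.1825, 0.5681) x4=(0.2574, -0.2219, -2.0808)
step 11: x0=(0.5432, -1.2830, 1.0407) x1=(1.0195, -0.4571, -0.8266) x2=(-1.7181, -0.4166, -0.3875) x3=(1.5976, -1.2019, 0.5799) x4=(0.2862, -0.1958, -2.1224)
step 12: x0=(0.5590, -1.3116, 1.0455) x1=(1.0176, -0.4250, -0.8380) x2=(-1.7571, -0.3962, -0.3668) x3=(1.6004, -1.2212, 0.5915) x4=(0.3149, -0.1694, -2.1651)
step 13: x0=(0.5761, -1.3405, 1.0504) x1=(1.0162, -0.3931, -0.8490) x2=(-1.7964, -0.3759, -0.3460) x3=(1.6023, -1.2403, 0.6031) x4=(0.3435, -0.1429, -2.2089)
step 14: x0=(0.5946, -1.3695, 1.0553) x1=(1.0153, -0.3613, -0.8596) x2=(-1.8358, -0.3555, -0.3251) x3=(1.6033, -1.2593, 0.6146) x4=(0.3718, -0.1161, -2.2538)
step 15: x0=(0.6144, -1.3986, 1.0601) x1=(1.0148, -0.3297, -0.8697) x2=(-1.8755, -0.3351, -0.3042) x3=(1.6035, -1.2782, 0.6262) x4=(0.4001, -0.0892, -2.2999)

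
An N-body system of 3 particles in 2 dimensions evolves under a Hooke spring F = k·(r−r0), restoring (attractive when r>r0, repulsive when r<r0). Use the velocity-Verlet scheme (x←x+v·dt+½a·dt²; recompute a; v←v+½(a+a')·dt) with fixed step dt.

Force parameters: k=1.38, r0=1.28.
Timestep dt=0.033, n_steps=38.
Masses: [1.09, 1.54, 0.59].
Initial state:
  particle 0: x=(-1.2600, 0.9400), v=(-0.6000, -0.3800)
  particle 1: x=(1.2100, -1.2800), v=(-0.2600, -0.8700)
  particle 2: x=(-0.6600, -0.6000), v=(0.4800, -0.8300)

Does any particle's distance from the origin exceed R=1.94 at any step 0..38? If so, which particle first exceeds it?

no

step 0: x0=(-1.2600, 0.9400) x1=(1.2100, -1.2800) x2=(-0.6600, -0.6000)
step 1: x0=(-1.2787, 0.9263) x1=(1.2004, -1.3079) x2=(-0.6435, -0.6273)
step 2: x0=(-1.2950, 0.9102) x1=(1.1886, -1.3343) x2=(-0.6257, -0.6542)
step 3: x0=(-1.3090, 0.8916) x1=(1.1747, -1.3590) x2=(-0.6068, -0.6807)
step 4: x0=(-1.3206, 0.8705) x1=(1.1588, -1.3822) x2=(-0.5868, -0.7068)
step 5: x0=(-1.3299, 0.8470) x1=(1.1408, -1.4039) x2=(-0.5660, -0.7323)
step 6: x0=(-1.3368, 0.8209) x1=(1.1209, -1.4240) x2=(-0.5443, -0.7573)
step 7: x0=(-1.3413, 0.7924) x1=(1.0990, -1.4425) x2=(-0.5220, -0.7816)
step 8: x0=(-1.3434, 0.7614) x1=(1.0752, -1.4595) x2=(-0.4992, -0.8053)
step 9: x0=(-1.3431, 0.7278) x1=(1.0496, -1.4751) x2=(-0.4760, -0.8283)
step 10: x0=(-1.3405, 0.6919) x1=(1.0222, -1.4892) x2=(-0.4525, -0.8506)
step 11: x0=(-1.3356, 0.6535) x1=(0.9932, -1.5019) x2=(-0.4288, -0.8720)
step 12: x0=(-1.3285, 0.6128) x1=(0.9625, -1.5132) x2=(-0.4052, -0.8927)
step 13: x0=(-1.3191, 0.5697) x1=(0.9304, -1.5232) x2=(-0.3817, -0.9125)
step 14: x0=(-1.3075, 0.5245) x1=(0.8968, -1.5320) x2=(-0.3585, -0.9316)
step 15: x0=(-1.2939, 0.4770) x1=(0.8619, -1.5395) x2=(-0.3357, -0.9497)
step 16: x0=(-1.2783, 0.4275) x1=(0.8257, -1.5460) x2=(-0.3133, -0.9670)
step 17: x0=(-1.2607, 0.3761) x1=(0.7884, -1.5513) x2=(-0.2916, -0.9834)
step 18: x0=(-1.2412, 0.3227) x1=(0.7500, -1.5556) x2=(-0.2705, -0.9990)
step 19: x0=(-1.2200, 0.2675) x1=(0.7108, -1.5591) x2=(-0.2503, -1.0136)
step 20: x0=(-1.1972, 0.2107) x1=(0.6707, -1.5617) x2=(-0.2310, -1.0274)
step 21: x0=(-1.1728, 0.1523) x1=(0.6298, -1.5635) x2=(-0.2126, -1.0403)
step 22: x0=(-1.1470, 0.0926) x1=(0.5884, -1.5647) x2=(-0.1952, -1.0523)
step 23: x0=(-1.1199, 0.0315) x1=(0.5464, -1.5653) x2=(-0.1790, -1.0634)
step 24: x0=(-1.0916, -0.0307) x1=(0.5041, -1.5654) x2=(-0.1638, -1.0736)
step 25: x0=(-1.0623, -0.0940) x1=(0.4614, -1.5651) x2=(-0.1497, -1.0829)
step 26: x0=(-1.0321, -0.1581) x1=(0.4186, -1.5646) x2=(-0.1368, -1.0913)
step 27: x0=(-1.0011, -0.2229) x1=(0.3756, -1.5640) x2=(-0.1250, -1.0988)
step 28: x0=(-0.9696, -0.2883) x1=(0.3326, -1.5633) x2=(-0.1142, -1.1053)
step 29: x0=(-0.9376, -0.3541) x1=(0.2897, -1.5626) x2=(-0.1043, -1.1108)
step 30: x0=(-0.9053, -0.4202) x1=(0.2468, -1.5622) x2=(-0.0953, -1.1153)
step 31: x0=(-0.8729, -0.4865) x1=(0.2042, -1.5621) x2=(-0.0870, -1.1187)
step 32: x0=(-0.8406, -0.5528) x1=(0.1618, -1.5624) x2=(-0.0792, -1.1209)
step 33: x0=(-0.8085, -0.6189) x1=(0.1197, -1.5633) x2=(-0.0717, -1.1219)
step 34: x0=(-0.7768, -0.6848) x1=(0.0779, -1.5649) x2=(-0.0642, -1.1215)
step 35: x0=(-0.7457, -0.7503) x1=(0.0363, -1.5673) x2=(-0.0564, -1.1198)
step 36: x0=(-0.7153, -0.8153) x1=(-0.0050, -1.5705) x2=(-0.0478, -1.1166)
step 37: x0=(-0.6859, -0.8798) x1=(-0.0460, -1.5748) x2=(-0.0382, -1.1120)
step 38: x0=(-0.6575, -0.9436) x1=(-0.0869, -1.5801) x2=(-0.0271, -1.1057)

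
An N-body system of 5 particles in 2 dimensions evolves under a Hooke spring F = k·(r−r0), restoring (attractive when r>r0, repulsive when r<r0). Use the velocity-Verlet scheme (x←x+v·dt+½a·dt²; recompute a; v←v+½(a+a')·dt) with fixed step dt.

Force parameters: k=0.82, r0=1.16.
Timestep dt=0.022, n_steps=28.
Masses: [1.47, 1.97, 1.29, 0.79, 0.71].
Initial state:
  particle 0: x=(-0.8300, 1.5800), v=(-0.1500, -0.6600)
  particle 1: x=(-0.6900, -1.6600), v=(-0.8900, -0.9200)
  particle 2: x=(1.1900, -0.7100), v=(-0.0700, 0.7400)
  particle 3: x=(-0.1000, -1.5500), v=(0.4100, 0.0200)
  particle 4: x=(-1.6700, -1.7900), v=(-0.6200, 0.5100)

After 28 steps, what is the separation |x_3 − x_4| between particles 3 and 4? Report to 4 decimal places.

step 0: x0=(-0.8300, 1.5800) x1=(-0.6900, -1.6600) x2=(1.1900, -0.7100) x3=(-0.1000, -1.5500) x4=(-1.6700, -1.7900)
step 1: x0=(-0.8331, 1.5644) x1=(-0.7095, -1.6800) x2=(1.1878, -0.6937) x3=(-0.0910, -1.5490) x4=(-1.6829, -1.7780)
step 2: x0=(-0.8359, 1.5468) x1=(-0.7290, -1.6995) x2=(1.1843, -0.6774) x3=(-0.0820, -1.5469) x4=(-1.6944, -1.7643)
step 3: x0=(-0.8384, 1.5271) x1=(-0.7483, -1.7185) x2=(1.1795, -0.6611) x3=(-0.0731, -1.5436) x4=(-1.7044, -1.7489)
step 4: x0=(-0.8405, 1.5054) x1=(-0.7676, -1.7370) x2=(1.1735, -0.6448) x3=(-0.0643, -1.5393) x4=(-1.7129, -1.7320)
step 5: x0=(-0.8424, 1.4816) x1=(-0.7866, -1.7550) x2=(1.1661, -0.6285) x3=(-0.0557, -1.5338) x4=(-1.7199, -1.7135)
step 6: x0=(-0.8439, 1.4559) x1=(-0.8056, -1.7725) x2=(1.1574, -0.6123) x3=(-0.0472, -1.5272) x4=(-1.7254, -1.6934)
step 7: x0=(-0.8451, 1.4283) x1=(-0.8243, -1.7895) x2=(1.1474, -0.5962) x3=(-0.0389, -1.5196) x4=(-1.7295, -1.6717)
step 8: x0=(-0.8460, 1.3987) x1=(-0.8429, -1.8060) x2=(1.1360, -0.5801) x3=(-0.0309, -1.5109) x4=(-1.7321, -1.6485)
step 9: x0=(-0.8466, 1.3673) x1=(-0.8613, -1.8220) x2=(1.1234, -0.5641) x3=(-0.0231, -1.5012) x4=(-1.7332, -1.6239)
step 10: x0=(-0.8469, 1.3341) x1=(-0.8795, -1.8375) x2=(1.1096, -0.5483) x3=(-0.0155, -1.4905) x4=(-1.7328, -1.5977)
step 11: x0=(-0.8469, 1.2990) x1=(-0.8974, -1.8525) x2=(1.0944, -0.5326) x3=(-0.0083, -1.4788) x4=(-1.7310, -1.5701)
step 12: x0=(-0.8466, 1.2622) x1=(-0.9152, -1.8669) x2=(1.0780, -0.5170) x3=(-0.0015, -1.4661) x4=(-1.7277, -1.5411)
step 13: x0=(-0.8461, 1.2237) x1=(-0.9327, -1.8809) x2=(1.0604, -0.5016) x3=(0.0051, -1.4525) x4=(-1.7231, -1.5107)
step 14: x0=(-0.8453, 1.1836) x1=(-0.9499, -1.8944) x2=(1.0415, -0.4864) x3=(0.0112, -1.4380) x4=(-1.7170, -1.4790)
step 15: x0=(-0.8443, 1.1419) x1=(-0.9669, -1.9073) x2=(1.0214, -0.4713) x3=(0.0169, -1.4227) x4=(-1.7095, -1.4460)
step 16: x0=(-0.8430, 1.0986) x1=(-0.9836, -1.9198) x2=(1.0002, -0.4565) x3=(0.0222, -1.4065) x4=(-1.7006, -1.4118)
step 17: x0=(-0.8415, 1.0539) x1=(-1.0001, -1.9318) x2=(0.9778, -0.4418) x3=(0.0271, -1.3896) x4=(-1.6904, -1.3763)
step 18: x0=(-0.8397, 1.0077) x1=(-1.0162, -1.9432) x2=(0.9543, -0.4274) x3=(0.0315, -1.3719) x4=(-1.6788, -1.3397)
step 19: x0=(-0.8377, 0.9602) x1=(-1.0321, -1.9542) x2=(0.9296, -0.4132) x3=(0.0355, -1.3535) x4=(-1.6660, -1.3020)
step 20: x0=(-0.8356, 0.9114) x1=(-1.0478, -1.9647) x2=(0.9039, -0.3993) x3=(0.0389, -1.3344) x4=(-1.6518, -1.2633)
step 21: x0=(-0.8332, 0.8613) x1=(-1.0631, -1.9747) x2=(0.8772, -0.3856) x3=(0.0419, -1.3147) x4=(-1.6364, -1.2236)
step 22: x0=(-0.8306, 0.8101) x1=(-1.0781, -1.9842) x2=(0.8494, -0.3721) x3=(0.0443, -1.2945) x4=(-1.6198, -1.1830)
step 23: x0=(-0.8279, 0.7577) x1=(-1.0929, -1.9933) x2=(0.8206, -0.3589) x3=(0.0463, -1.2737) x4=(-1.6020, -1.1416)
step 24: x0=(-0.8250, 0.7043) x1=(-1.1074, -2.0018) x2=(0.7909, -0.3460) x3=(0.0477, -1.2525) x4=(-1.5831, -1.0994)
step 25: x0=(-0.8219, 0.6500) x1=(-1.1216, -2.0099) x2=(0.7603, -0.3333) x3=(0.0486, -1.2308) x4=(-1.5630, -1.0565)
step 26: x0=(-0.8187, 0.5947) x1=(-1.1354, -2.0174) x2=(0.7289, -0.3210) x3=(0.0489, -1.2088) x4=(-1.5419, -1.0130)
step 27: x0=(-0.8154, 0.5386) x1=(-1.1491, -2.0245) x2=(0.6966, -0.3089) x3=(0.0487, -1.1865) x4=(-1.5197, -0.9691)
step 28: x0=(-0.8120, 0.4817) x1=(-1.1624, -2.0310) x2=(0.6635, -0.2970) x3=(0.0480, -1.1639) x4=(-1.4966, -0.9247)

1.5630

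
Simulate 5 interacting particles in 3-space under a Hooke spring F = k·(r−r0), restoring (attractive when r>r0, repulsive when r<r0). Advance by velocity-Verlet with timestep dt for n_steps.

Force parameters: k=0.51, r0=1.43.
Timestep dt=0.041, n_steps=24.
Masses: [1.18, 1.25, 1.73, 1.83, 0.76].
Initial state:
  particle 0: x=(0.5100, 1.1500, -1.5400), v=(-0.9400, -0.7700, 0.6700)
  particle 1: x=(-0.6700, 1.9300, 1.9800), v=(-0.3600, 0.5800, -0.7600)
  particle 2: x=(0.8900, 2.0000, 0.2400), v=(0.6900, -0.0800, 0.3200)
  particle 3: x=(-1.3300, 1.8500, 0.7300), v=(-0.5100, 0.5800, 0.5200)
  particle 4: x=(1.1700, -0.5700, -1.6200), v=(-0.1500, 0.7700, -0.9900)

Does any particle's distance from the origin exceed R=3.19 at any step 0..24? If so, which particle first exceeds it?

no

step 0: x0=(0.5100, 1.1500, -1.5400) x1=(-0.6700, 1.9300, 1.9800) x2=(0.8900, 2.0000, 0.2400) x3=(-1.3300, 1.8500, 0.7300) x4=(1.1700, -0.5700, -1.6200)
step 1: x0=(0.4709, 1.1187, -1.5111) x1=(-0.6839, 1.9530, 1.9470) x2=(0.9179, 1.9963, 0.2530) x3=(-1.3501, 1.8733, 0.7506) x4=(1.1620, -0.5355, -1.6577)
step 2: x0=(0.4309, 1.0880, -1.4795) x1=(-0.6959, 1.9745, 1.9104) x2=(0.9452, 1.9917, 0.2655) x3=(-1.3686, 1.8958, 0.7699) x4=(1.1504, -0.4953, -1.6896)
step 3: x0=(0.3898, 1.0580, -1.4451) x1=(-0.7061, 1.9945, 1.8703) x2=(0.9716, 1.9863, 0.2778) x3=(-1.3854, 1.9172, 0.7876) x4=(1.1352, -0.4495, -1.7155)
step 4: x0=(0.3478, 1.0287, -1.4081) x1=(-0.7145, 2.0129, 1.8267) x2=(0.9972, 1.9801, 0.2896) x3=(-1.4007, 1.9378, 0.8039) x4=(1.1164, -0.3983, -1.7354)
step 5: x0=(0.3049, 1.0003, -1.3686) x1=(-0.7211, 2.0297, 1.7799) x2=(1.0219, 1.9731, 0.3010) x3=(-1.4143, 1.9574, 0.8187) x4=(1.0940, -0.3417, -1.7494)
step 6: x0=(0.2612, 0.9727, -1.3265) x1=(-0.7258, 2.0450, 1.7298) x2=(1.0456, 1.9654, 0.3120) x3=(-1.4263, 1.9761, 0.8319) x4=(1.0683, -0.2800, -1.7574)
step 7: x0=(0.2166, 0.9462, -1.2820) x1=(-0.7287, 2.0588, 1.6767) x2=(1.0684, 1.9569, 0.3226) x3=(-1.4366, 1.9938, 0.8437) x4=(1.0392, -0.2133, -1.7594)
step 8: x0=(0.1713, 0.9207, -1.2352) x1=(-0.7299, 2.0710, 1.6207) x2=(1.0902, 1.9478, 0.3328) x3=(-1.4455, 2.0106, 0.8539) x4=(1.0069, -0.1419, -1.7557)
step 9: x0=(0.1252, 0.8963, -1.1861) x1=(-0.7292, 2.0818, 1.5619) x2=(1.1110, 1.9379, 0.3425) x3=(-1.4527, 2.0264, 0.8625) x4=(0.9714, -0.0660, -1.7462)
step 10: x0=(0.0784, 0.8730, -1.1348) x1=(-0.7269, 2.0912, 1.5005) x2=(1.1306, 1.9275, 0.3518) x3=(-1.4585, 2.0413, 0.8697) x4=(0.9330, 0.0142, -1.7311)
step 11: x0=(0.0310, 0.8508, -1.0814) x1=(-0.7228, 2.0991, 1.4366) x2=(1.1492, 1.9165, 0.3606) x3=(-1.4628, 2.0552, 0.8753) x4=(0.8918, 0.0984, -1.7106)
step 12: x0=(-0.0170, 0.8299, -1.0261) x1=(-0.7170, 2.1057, 1.3704) x2=(1.1665, 1.9049, 0.3690) x3=(-1.4656, 2.0683, 0.8795) x4=(0.8479, 0.1864, -1.6848)
step 13: x0=(-0.0655, 0.8101, -0.9688) x1=(-0.7095, 2.1110, 1.3020) x2=(1.1827, 1.8928, 0.3770) x3=(-1.4671, 2.0805, 0.8822) x4=(0.8016, 0.2780, -1.6541)
step 14: x0=(-0.1145, 0.7915, -0.9098) x1=(-0.7005, 2.1151, 1.2316) x2=(1.1977, 1.8803, 0.3846) x3=(-1.4673, 2.0918, 0.8836) x4=(0.7529, 0.3728, -1.6185)
step 15: x0=(-0.1640, 0.7741, -0.8490) x1=(-0.6898, 2.1180, 1.1594) x2=(1.2114, 1.8673, 0.3918) x3=(-1.4662, 2.1023, 0.8836) x4=(0.7021, 0.4707, -1.5784)
step 16: x0=(-0.2139, 0.7579, -0.7867) x1=(-0.6777, 2.1198, 1.0854) x2=(1.2239, 1.8540, 0.3986) x3=(-1.4639, 2.1121, 0.8824) x4=(0.6494, 0.5715, -1.5340)
step 17: x0=(-0.2640, 0.7427, -0.7229) x1=(-0.6641, 2.1205, 1.0099) x2=(1.2351, 1.8403, 0.4051) x3=(-1.4604, 2.1210, 0.8799) x4=(0.5948, 0.6747, -1.4857)
step 18: x0=(-0.3144, 0.7286, -0.6577) x1=(-0.6492, 2.1204, 0.9329) x2=(1.2450, 1.8263, 0.4112) x3=(-1.4558, 2.1292, 0.8764) x4=(0.5386, 0.7803, -1.4336)
step 19: x0=(-0.3650, 0.7156, -0.5913) x1=(-0.6330, 2.1193, 0.8547) x2=(1.2537, 1.8121, 0.4170) x3=(-1.4501, 2.1368, 0.8718) x4=(0.4810, 0.8880, -1.3782)
step 20: x0=(-0.4157, 0.7034, -0.5239) x1=(-0.6156, 2.1176, 0.7754) x2=(1.2610, 1.7976, 0.4224) x3=(-1.4434, 2.1437, 0.8663) x4=(0.4220, 0.9976, -1.3196)
step 21: x0=(-0.4663, 0.6922, -0.4554) x1=(-0.5970, 2.1151, 0.6950) x2=(1.2670, 1.7830, 0.4276) x3=(-1.4358, 2.1500, 0.8599) x4=(0.3619, 1.1088, -1.2581)
step 22: x0=(-0.5169, 0.6818, -0.3861) x1=(-0.5775, 2.1121, 0.6139) x2=(1.2716, 1.7682, 0.4325) x3=(-1.4272, 2.1557, 0.8528) x4=(0.3008, 1.2213, -1.1942)
step 23: x0=(-0.5673, 0.6721, -0.3161) x1=(-0.5571, 2.1086, 0.5320) x2=(1.2750, 1.7532, 0.4371) x3=(-1.4177, 2.1609, 0.8450) x4=(0.2387, 1.3350, -1.1280)
step 24: x0=(-0.6175, 0.6632, -0.2455) x1=(-0.5359, 2.1047, 0.4496) x2=(1.2770, 1.7381, 0.4416) x3=(-1.4073, 2.1656, 0.8365) x4=(0.1759, 1.4495, -1.0598)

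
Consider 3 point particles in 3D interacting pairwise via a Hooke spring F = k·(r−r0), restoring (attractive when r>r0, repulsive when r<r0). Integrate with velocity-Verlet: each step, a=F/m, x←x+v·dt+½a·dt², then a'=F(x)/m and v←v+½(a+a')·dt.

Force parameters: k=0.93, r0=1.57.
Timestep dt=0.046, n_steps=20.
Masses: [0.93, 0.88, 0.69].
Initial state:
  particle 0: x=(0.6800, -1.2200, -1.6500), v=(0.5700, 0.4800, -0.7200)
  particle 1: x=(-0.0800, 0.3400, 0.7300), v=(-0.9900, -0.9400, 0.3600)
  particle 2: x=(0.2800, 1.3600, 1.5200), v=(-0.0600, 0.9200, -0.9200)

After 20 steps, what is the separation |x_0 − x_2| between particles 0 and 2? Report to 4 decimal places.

step 0: x0=(0.6800, -1.2200, -1.6500) x1=(-0.0800, 0.3400, 0.7300) x2=(0.2800, 1.3600, 1.5200)
step 1: x0=(0.7056, -1.1955, -1.6799) x1=(-0.1252, 0.2957, 0.7452) x2=(0.2777, 1.4003, 1.4751)
step 2: x0=(0.7298, -1.1660, -1.7032) x1=(-0.1697, 0.2496, 0.7576) x2=(0.2763, 1.4364, 1.4249)
step 3: x0=(0.7525, -1.1318, -1.7200) x1=(-0.2133, 0.2017, 0.7672) x2=(0.2758, 1.4683, 1.3694)
step 4: x0=(0.7736, -1.0929, -1.7303) x1=(-0.2559, 0.1522, 0.7741) x2=(0.2762, 1.4959, 1.3085)
step 5: x0=(0.7930, -1.0494, -1.7341) x1=(-0.2975, 0.1014, 0.7784) x2=(0.2775, 1.5190, 1.2425)
step 6: x0=(0.8107, -1.0014, -1.7317) x1=(-0.3379, 0.0494, 0.7800) x2=(0.2797, 1.5376, 1.1712)
step 7: x0=(0.8266, -0.9492, -1.7231) x1=(-0.3770, -0.0036, 0.7791) x2=(0.2827, 1.5517, 1.0950)
step 8: x0=(0.8407, -0.8929, -1.7085) x1=(-0.4148, -0.0572, 0.7756) x2=(0.2864, 1.5612, 1.0140)
step 9: x0=(0.8528, -0.8329, -1.6882) x1=(-0.4510, -0.1112, 0.7696) x2=(0.2908, 1.5661, 0.9284)
step 10: x0=(0.8630, -0.7693, -1.6624) x1=(-0.4857, -0.1655, 0.7612) x2=(0.2958, 1.5665, 0.8385)
step 11: x0=(0.8713, -0.7024, -1.6314) x1=(-0.5188, -0.2196, 0.7504) x2=(0.3013, 1.5624, 0.7447)
step 12: x0=(0.8776, -0.6325, -1.5956) x1=(-0.5501, -0.2735, 0.7372) x2=(0.3072, 1.5538, 0.6473)
step 13: x0=(0.8821, -0.5600, -1.5552) x1=(-0.5796, -0.3267, 0.7218) x2=(0.3134, 1.5409, 0.5468)
step 14: x0=(0.8846, -0.4851, -1.5106) x1=(-0.6073, -0.3792, 0.7041) x2=(0.3197, 1.5238, 0.4434)
step 15: x0=(0.8853, -0.4082, -1.4623) x1=(-0.6330, -0.4306, 0.6842) x2=(0.3261, 1.5027, 0.3378)
step 16: x0=(0.8842, -0.3297, -1.4105) x1=(-0.6568, -0.4808, 0.6621) x2=(0.3323, 1.4778, 0.2303)
step 17: x0=(0.8814, -0.2498, -1.3557) x1=(-0.6785, -0.5296, 0.6380) x2=(0.3383, 1.4493, 0.1214)
step 18: x0=(0.8770, -0.1690, -1.2983) x1=(-0.6982, -0.5768, 0.6118) x2=(0.3439, 1.4175, 0.0116)
step 19: x0=(0.8710, -0.0877, -1.2387) x1=(-0.7158, -0.6221, 0.5835) x2=(0.3489, 1.3826, -0.0985)
step 20: x0=(0.8636, -0.0062, -1.1771) x1=(-0.7313, -0.6655, 0.5532) x2=(0.3532, 1.3451, -0.2087)

1.7391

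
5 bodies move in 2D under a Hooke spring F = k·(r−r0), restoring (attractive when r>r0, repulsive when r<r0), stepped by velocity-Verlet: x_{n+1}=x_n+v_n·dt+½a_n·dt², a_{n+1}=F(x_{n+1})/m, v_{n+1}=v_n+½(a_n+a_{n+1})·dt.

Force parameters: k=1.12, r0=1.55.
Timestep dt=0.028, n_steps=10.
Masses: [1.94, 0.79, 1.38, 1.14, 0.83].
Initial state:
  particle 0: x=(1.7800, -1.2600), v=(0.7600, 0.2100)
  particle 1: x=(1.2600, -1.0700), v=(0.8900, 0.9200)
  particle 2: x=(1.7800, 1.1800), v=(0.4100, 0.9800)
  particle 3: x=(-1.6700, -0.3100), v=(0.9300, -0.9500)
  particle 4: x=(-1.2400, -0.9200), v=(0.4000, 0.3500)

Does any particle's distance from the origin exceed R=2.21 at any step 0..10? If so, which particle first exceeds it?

step 0: x0=(1.7800, -1.2600) x1=(1.2600, -1.0700) x2=(1.7800, 1.1800) x3=(-1.6700, -0.3100) x4=(-1.2400, -0.9200)
step 1: x0=(1.8007, -1.2538) x1=(1.2832, -1.0434) x2=(1.7902, 1.2063) x3=(-1.6421, -0.3364) x4=(-1.2263, -0.9100)
step 2: x0=(1.8203, -1.2471) x1=(1.3029, -1.0151) x2=(1.7979, 1.2301) x3=(-1.6103, -0.3622) x4=(-1.2077, -0.8997)
step 3: x0=(1.8387, -1.2399) x1=(1.3191, -0.9852) x2=(1.8032, 1.2515) x3=(-1.5749, -0.3873) x4=(-1.1841, -0.8890)
step 4: x0=(1.8560, -1.2321) x1=(1.3320, -0.9536) x2=(1.8060, 1.2705) x3=(-1.5359, -0.4118) x4=(-1.1555, -0.8781)
step 5: x0=(1.8721, -1.2238) x1=(1.3415, -0.9205) x2=(1.8064, 1.2870) x3=(-1.4933, -0.4354) x4=(-1.1219, -0.8668)
step 6: x0=(1.8871, -1.2150) x1=(1.3479, -0.8857) x2=(1.8044, 1.3010) x3=(-1.4473, -0.4583) x4=(-1.0833, -0.8552)
step 7: x0=(1.9010, -1.2057) x1=(1.3511, -0.8495) x2=(1.8001, 1.3125) x3=(-1.3980, -0.4802) x4=(-1.0399, -0.8432)
step 8: x0=(1.9137, -1.1959) x1=(1.3514, -0.8119) x2=(1.7935, 1.3216) x3=(-1.3455, -0.5012) x4=(-0.9916, -0.8310)
step 9: x0=(1.9254, -1.1857) x1=(1.3488, -0.7728) x2=(1.7847, 1.3282) x3=(-1.2900, -0.5213) x4=(-0.9385, -0.8184)
step 10: x0=(1.9359, -1.1750) x1=(1.3436, -0.7325) x2=(1.7739, 1.3324) x3=(-1.2317, -0.5403) x4=(-0.8808, -0.8055)

yes, particle 0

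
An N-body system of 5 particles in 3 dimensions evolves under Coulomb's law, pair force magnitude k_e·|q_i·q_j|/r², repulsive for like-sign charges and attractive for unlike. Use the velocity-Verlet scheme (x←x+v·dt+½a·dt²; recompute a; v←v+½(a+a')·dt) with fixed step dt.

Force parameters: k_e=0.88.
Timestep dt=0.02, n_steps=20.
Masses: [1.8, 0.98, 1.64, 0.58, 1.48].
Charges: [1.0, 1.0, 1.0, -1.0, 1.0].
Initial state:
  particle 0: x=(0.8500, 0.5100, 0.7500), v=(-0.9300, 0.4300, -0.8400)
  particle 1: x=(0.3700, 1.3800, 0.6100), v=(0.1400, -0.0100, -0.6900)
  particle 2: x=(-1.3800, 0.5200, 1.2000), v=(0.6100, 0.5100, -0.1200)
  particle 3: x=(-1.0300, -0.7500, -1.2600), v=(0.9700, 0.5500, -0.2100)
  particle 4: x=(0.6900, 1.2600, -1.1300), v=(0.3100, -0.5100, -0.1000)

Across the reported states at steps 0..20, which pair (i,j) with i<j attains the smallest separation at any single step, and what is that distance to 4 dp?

pair (0,1), distance 0.8341

step 0: x0=(0.8500, 0.5100, 0.7500) x1=(0.3700, 1.3800, 0.6100) x2=(-1.3800, 0.5200, 1.2000) x3=(-1.0300, -0.7500, -1.2600) x4=(0.6900, 1.2600, -1.1300)
step 1: x0=(0.8315, 0.5185, 0.7332) x1=(0.3727, 1.3800, 0.5962) x2=(-1.3678, 0.5302, 1.1976) x3=(-1.0105, -0.7389, -1.2641) x4=(0.6962, 1.2498, -1.1321)
step 2: x0=(0.8130, 0.5268, 0.7165) x1=(0.3753, 1.3803, 0.5824) x2=(-1.3558, 0.5403, 1.1952) x3=(-0.9910, -0.7277, -1.2681) x4=(0.7024, 1.2396, -1.1343)
step 3: x0=(0.7947, 0.5349, 0.6998) x1=(0.3778, 1.3809, 0.5687) x2=(-1.3438, 0.5504, 1.1929) x3=(-0.9713, -0.7162, -1.2719) x4=(0.7086, 1.2294, -1.1367)
step 4: x0=(0.7766, 0.5428, 0.6832) x1=(0.3801, 1.3820, 0.5549) x2=(-1.3320, 0.5605, 1.1905) x3=(-0.9515, -0.7046, -1.2756) x4=(0.7148, 1.2192, -1.1392)
step 5: x0=(0.7585, 0.5504, 0.6666) x1=(0.3823, 1.3834, 0.5412) x2=(-1.3202, 0.5705, 1.1882) x3=(-0.9315, -0.6928, -1.2791) x4=(0.7210, 1.2089, -1.1419)
step 6: x0=(0.7406, 0.5578, 0.6501) x1=(0.3844, 1.3852, 0.5274) x2=(-1.3086, 0.5805, 1.1859) x3=(-0.9115, -0.6809, -1.2824) x4=(0.7273, 1.1987, -1.1447)
step 7: x0=(0.7228, 0.5650, 0.6337) x1=(0.3863, 1.3875, 0.5137) x2=(-1.2970, 0.5905, 1.1836) x3=(-0.8913, -0.6687, -1.2855) x4=(0.7335, 1.1884, -1.1477)
step 8: x0=(0.7051, 0.5719, 0.6173) x1=(0.3881, 1.3902, 0.5000) x2=(-1.2856, 0.6004, 1.1814) x3=(-0.8710, -0.6563, -1.2885) x4=(0.7397, 1.1782, -1.1509)
step 9: x0=(0.6875, 0.5785, 0.6009) x1=(0.3897, 1.3933, 0.4863) x2=(-1.2742, 0.6102, 1.1791) x3=(-0.8506, -0.6438, -1.2914) x4=(0.7460, 1.1679, -1.1542)
step 10: x0=(0.6701, 0.5849, 0.5846) x1=(0.3913, 1.3969, 0.4725) x2=(-1.2630, 0.6201, 1.1769) x3=(-0.8300, -0.6311, -1.2940) x4=(0.7522, 1.1576, -1.1577)
step 11: x0=(0.6527, 0.5910, 0.5684) x1=(0.3927, 1.4010, 0.4588) x2=(-1.2518, 0.6299, 1.1747) x3=(-0.8093, -0.6181, -1.2965) x4=(0.7585, 1.1473, -1.1613)
step 12: x0=(0.6355, 0.5968, 0.5522) x1=(0.3940, 1.4056, 0.4451) x2=(-1.2408, 0.6396, 1.1726) x3=(-0.7884, -0.6050, -1.2988) x4=(0.7647, 1.1370, -1.1652)
step 13: x0=(0.6184, 0.6023, 0.5361) x1=(0.3952, 1.4106, 0.4314) x2=(-1.2299, 0.6494, 1.1705) x3=(-0.7675, -0.5917, -1.3010) x4=(0.7710, 1.1266, -1.1692)
step 14: x0=(0.6013, 0.6076, 0.5200) x1=(0.3963, 1.4162, 0.4177) x2=(-1.2191, 0.6591, 1.1684) x3=(-0.7464, -0.5781, -1.3029) x4=(0.7773, 1.1163, -1.1734)
step 15: x0=(0.5844, 0.6125, 0.5040) x1=(0.3973, 1.4223, 0.4040) x2=(-1.2084, 0.6687, 1.1663) x3=(-0.7251, -0.5643, -1.3047) x4=(0.7836, 1.1059, -1.1777)
step 16: x0=(0.5675, 0.6172, 0.4880) x1=(0.3983, 1.4289, 0.3902) x2=(-1.1978, 0.6783, 1.1643) x3=(-0.7037, -0.5503, -1.3062) x4=(0.7899, 1.0955, -1.1822)
step 17: x0=(0.5508, 0.6215, 0.4721) x1=(0.3991, 1.4361, 0.3765) x2=(-1.1873, 0.6879, 1.1623) x3=(-0.6821, -0.5361, -1.3076) x4=(0.7963, 1.0850, -1.1869)
step 18: x0=(0.5341, 0.6255, 0.4563) x1=(0.3999, 1.4437, 0.3628) x2=(-1.1770, 0.6974, 1.1604) x3=(-0.6604, -0.5217, -1.3088) x4=(0.8026, 1.0745, -1.1918)
step 19: x0=(0.5175, 0.6292, 0.4405) x1=(0.4006, 1.4520, 0.3491) x2=(-1.1668, 0.7070, 1.1585) x3=(-0.6386, -0.5070, -1.3098) x4=(0.8090, 1.0640, -1.1969)
step 20: x0=(0.5009, 0.6326, 0.4247) x1=(0.4013, 1.4608, 0.3354) x2=(-1.1566, 0.7164, 1.1566) x3=(-0.6166, -0.4921, -1.3106) x4=(0.8153, 1.0535, -1.2021)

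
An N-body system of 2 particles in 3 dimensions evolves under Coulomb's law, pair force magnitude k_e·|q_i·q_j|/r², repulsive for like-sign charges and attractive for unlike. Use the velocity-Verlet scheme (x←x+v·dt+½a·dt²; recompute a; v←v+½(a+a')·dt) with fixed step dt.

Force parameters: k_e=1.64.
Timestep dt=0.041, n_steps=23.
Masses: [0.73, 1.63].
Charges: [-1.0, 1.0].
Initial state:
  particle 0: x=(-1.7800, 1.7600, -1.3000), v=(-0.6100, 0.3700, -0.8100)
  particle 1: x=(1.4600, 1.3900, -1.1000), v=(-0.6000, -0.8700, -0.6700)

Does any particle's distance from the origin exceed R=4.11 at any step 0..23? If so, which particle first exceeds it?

step 0: x0=(-1.7800, 1.7600, -1.3000) x1=(1.4600, 1.3900, -1.1000)
step 1: x0=(-1.8048, 1.7751, -1.3332) x1=(1.4353, 1.3543, -1.1275)
step 2: x0=(-1.8293, 1.7903, -1.3664) x1=(1.4105, 1.3187, -1.1550)
step 3: x0=(-1.8535, 1.8053, -1.3995) x1=(1.3855, 1.2831, -1.1825)
step 4: x0=(-1.8773, 1.8203, -1.4327) x1=(1.3604, 1.2475, -1.2100)
step 5: x0=(-1.9007, 1.8352, -1.4658) x1=(1.3351, 1.2119, -1.2375)
step 6: x0=(-1.9238, 1.8501, -1.4989) x1=(1.3096, 1.1764, -1.2650)
step 7: x0=(-1.9466, 1.8649, -1.5319) x1=(1.2840, 1.1409, -1.2925)
step 8: x0=(-1.9690, 1.8797, -1.5649) x1=(1.2583, 1.1054, -1.3201)
step 9: x0=(-1.9912, 1.8943, -1.5980) x1=(1.2324, 1.0700, -1.3476)
step 10: x0=(-2.0129, 1.9089, -1.6309) x1=(1.2063, 1.0346, -1.3752)
step 11: x0=(-2.0344, 1.9233, -1.6639) x1=(1.1801, 0.9992, -1.4028)
step 12: x0=(-2.0555, 1.9377, -1.6968) x1=(1.1538, 0.9639, -1.4304)
step 13: x0=(-2.0764, 1.9520, -1.7297) x1=(1.1273, 0.9286, -1.4580)
step 14: x0=(-2.0969, 1.9662, -1.7626) x1=(1.1007, 0.8934, -1.4856)
step 15: x0=(-2.1171, 1.9803, -1.7955) x1=(1.0739, 0.8582, -1.5132)
step 16: x0=(-2.1370, 1.9943, -1.8283) x1=(1.0471, 0.8231, -1.5409)
step 17: x0=(-2.1565, 2.0081, -1.8611) x1=(1.0200, 0.7880, -1.5685)
step 18: x0=(-2.1758, 2.0219, -1.8939) x1=(0.9929, 0.7530, -1.5962)
step 19: x0=(-2.1948, 2.0355, -1.9266) x1=(0.9656, 0.7180, -1.6239)
step 20: x0=(-2.2135, 2.0490, -1.9593) x1=(0.9381, 0.6830, -1.6516)
step 21: x0=(-2.2319, 2.0624, -1.9920) x1=(0.9106, 0.6482, -1.6793)
step 22: x0=(-2.2500, 2.0756, -2.0247) x1=(0.8829, 0.6134, -1.7070)
step 23: x0=(-2.2678, 2.0887, -2.0573) x1=(0.8551, 0.5786, -1.7347)

no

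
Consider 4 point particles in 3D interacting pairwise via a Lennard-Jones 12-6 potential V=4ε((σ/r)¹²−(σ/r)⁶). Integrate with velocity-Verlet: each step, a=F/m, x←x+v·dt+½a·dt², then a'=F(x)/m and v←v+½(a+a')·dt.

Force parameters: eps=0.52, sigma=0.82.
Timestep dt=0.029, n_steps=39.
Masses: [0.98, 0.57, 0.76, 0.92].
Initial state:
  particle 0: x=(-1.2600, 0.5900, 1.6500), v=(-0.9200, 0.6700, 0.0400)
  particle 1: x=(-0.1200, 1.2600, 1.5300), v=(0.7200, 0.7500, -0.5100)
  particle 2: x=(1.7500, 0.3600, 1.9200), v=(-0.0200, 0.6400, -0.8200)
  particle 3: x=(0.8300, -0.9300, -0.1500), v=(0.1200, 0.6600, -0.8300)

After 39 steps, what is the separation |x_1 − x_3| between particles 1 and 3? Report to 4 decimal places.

3.0289

step 0: x0=(-1.2600, 0.5900, 1.6500) x1=(-0.1200, 1.2600, 1.5300) x2=(1.7500, 0.3600, 1.9200) x3=(0.8300, -0.9300, -0.1500)
step 1: x0=(-1.2865, 0.6095, 1.6511) x1=(-0.0994, 1.2816, 1.5152) x2=(1.7494, 0.3786, 1.8962) x3=(0.8335, -0.9109, -0.1741)
step 2: x0=(-1.3127, 0.6292, 1.6523) x1=(-0.0793, 1.3028, 1.5005) x2=(1.7488, 0.3971, 1.8724) x3=(0.8370, -0.8917, -0.1981)
step 3: x0=(-1.3387, 0.6490, 1.6533) x1=(-0.0595, 1.3239, 1.4859) x2=(1.7482, 0.4157, 1.8486) x3=(0.8404, -0.8726, -0.2222)
step 4: x0=(-1.3645, 0.6690, 1.6544) x1=(-0.0400, 1.3447, 1.4713) x2=(1.7475, 0.4343, 1.8248) x3=(0.8439, -0.8534, -0.2462)
step 5: x0=(-1.3902, 0.6889, 1.6554) x1=(-0.0208, 1.3654, 1.4568) x2=(1.7468, 0.4529, 1.8010) x3=(0.8474, -0.8342, -0.2703)
step 6: x0=(-1.4156, 0.7090, 1.6564) x1=(-0.0017, 1.3860, 1.4422) x2=(1.7461, 0.4715, 1.7772) x3=(0.8509, -0.8151, -0.2943)
step 7: x0=(-1.4410, 0.7291, 1.6574) x1=(0.0172, 1.4064, 1.4278) x2=(1.7453, 0.4901, 1.7533) x3=(0.8544, -0.7959, -0.3184)
step 8: x0=(-1.4663, 0.7493, 1.6584) x1=(0.0359, 1.4268, 1.4133) x2=(1.7445, 0.5088, 1.7295) x3=(0.8578, -0.7768, -0.3424)
step 9: x0=(-1.4915, 0.7695, 1.6594) x1=(0.0546, 1.4470, 1.3989) x2=(1.7437, 0.5274, 1.7056) x3=(0.8613, -0.7576, -0.3664)
step 10: x0=(-1.5167, 0.7897, 1.6603) x1=(0.0732, 1.4672, 1.3845) x2=(1.7428, 0.5461, 1.6817) x3=(0.8648, -0.7384, -0.3904)
step 11: x0=(-1.5417, 0.8100, 1.6613) x1=(0.0917, 1.4873, 1.3701) x2=(1.7419, 0.5648, 1.6579) x3=(0.8683, -0.7192, -0.4145)
step 12: x0=(-1.5668, 0.8302, 1.6622) x1=(0.1102, 1.5074, 1.3558) x2=(1.7410, 0.5835, 1.6340) x3=(0.8718, -0.7000, -0.4385)
step 13: x0=(-1.5917, 0.8505, 1.6631) x1=(0.1287, 1.5273, 1.3414) x2=(1.7400, 0.6022, 1.6101) x3=(0.8753, -0.6808, -0.4625)
step 14: x0=(-1.6167, 0.8708, 1.6640) x1=(0.1472, 1.5473, 1.3271) x2=(1.7390, 0.6210, 1.5862) x3=(0.8788, -0.6617, -0.4865)
step 15: x0=(-1.6416, 0.8911, 1.6650) x1=(0.1657, 1.5671, 1.3129) x2=(1.7379, 0.6397, 1.5622) x3=(0.8822, -0.6425, -0.5105)
step 16: x0=(-1.6665, 0.9115, 1.6659) x1=(0.1843, 1.5869, 1.2986) x2=(1.7367, 0.6585, 1.5383) x3=(0.8857, -0.6233, -0.5345)
step 17: x0=(-1.6914, 0.9318, 1.6668) x1=(0.2028, 1.6067, 1.2843) x2=(1.7356, 0.6773, 1.5143) x3=(0.8892, -0.6041, -0.5585)
step 18: x0=(-1.7162, 0.9521, 1.6677) x1=(0.2214, 1.6263, 1.2701) x2=(1.7343, 0.6962, 1.4904) x3=(0.8927, -0.5848, -0.5824)
step 19: x0=(-1.7410, 0.9725, 1.6686) x1=(0.2401, 1.6460, 1.2559) x2=(1.7330, 0.7151, 1.4664) x3=(0.8962, -0.5656, -0.6064)
step 20: x0=(-1.7658, 0.9928, 1.6695) x1=(0.2588, 1.6655, 1.2417) x2=(1.7316, 0.7340, 1.4424) x3=(0.8997, -0.5464, -0.6304)
step 21: x0=(-1.7906, 1.0132, 1.6703) x1=(0.2775, 1.6850, 1.2275) x2=(1.7302, 0.7530, 1.4184) x3=(0.9032, -0.5272, -0.6544)
step 22: x0=(-1.8154, 1.0335, 1.6712) x1=(0.2964, 1.7045, 1.2133) x2=(1.7287, 0.7720, 1.3944) x3=(0.9067, -0.5080, -0.6783)
step 23: x0=(-1.8402, 1.0539, 1.6721) x1=(0.3153, 1.7238, 1.1991) x2=(1.7271, 0.7910, 1.3704) x3=(0.9102, -0.4888, -0.7023)
step 24: x0=(-1.8650, 1.0743, 1.6730) x1=(0.3344, 1.7431, 1.1850) x2=(1.7254, 0.8102, 1.3463) x3=(0.9137, -0.4695, -0.7262)
step 25: x0=(-1.8897, 1.0946, 1.6739) x1=(0.3535, 1.7623, 1.1708) x2=(1.7236, 0.8293, 1.3223) x3=(0.9172, -0.4503, -0.7502)
step 26: x0=(-1.9145, 1.1150, 1.6748) x1=(0.3727, 1.7814, 1.1567) x2=(1.7217, 0.8485, 1.2982) x3=(0.9207, -0.4311, -0.7741)
step 27: x0=(-1.9392, 1.1354, 1.6756) x1=(0.3921, 1.8003, 1.1426) x2=(1.7198, 0.8678, 1.2741) x3=(0.9242, -0.4118, -0.7981)
step 28: x0=(-1.9640, 1.1557, 1.6765) x1=(0.4116, 1.8192, 1.1285) x2=(1.7177, 0.8872, 1.2500) x3=(0.9277, -0.3926, -0.8220)
step 29: x0=(-1.9887, 1.1761, 1.6774) x1=(0.4313, 1.8380, 1.1145) x2=(1.7155, 0.9067, 1.2259) x3=(0.9312, -0.3733, -0.8459)
step 30: x0=(-2.0134, 1.1965, 1.6783) x1=(0.4511, 1.8567, 1.1004) x2=(1.7131, 0.9262, 1.2017) x3=(0.9347, -0.3541, -0.8699)
step 31: x0=(-2.0381, 1.2168, 1.6791) x1=(0.4711, 1.8752, 1.0864) x2=(1.7107, 0.9458, 1.1776) x3=(0.9382, -0.3348, -0.8938)
step 32: x0=(-2.0629, 1.2372, 1.6800) x1=(0.4913, 1.8935, 1.0723) x2=(1.7080, 0.9656, 1.1534) x3=(0.9417, -0.3156, -0.9177)
step 33: x0=(-2.0876, 1.2576, 1.6809) x1=(0.5117, 1.9117, 1.0583) x2=(1.7053, 0.9854, 1.1292) x3=(0.9452, -0.2963, -0.9416)
step 34: x0=(-2.1123, 1.2780, 1.6817) x1=(0.5324, 1.9297, 1.0443) x2=(1.7023, 1.0054, 1.1050) x3=(0.9487, -0.2770, -0.9655)
step 35: x0=(-2.1370, 1.2983, 1.6826) x1=(0.5532, 1.9475, 1.0303) x2=(1.6991, 1.0256, 1.0808) x3=(0.9522, -0.2578, -0.9894)
step 36: x0=(-2.1617, 1.3187, 1.6835) x1=(0.5744, 1.9651, 1.0163) x2=(1.6958, 1.0459, 1.0566) x3=(0.9557, -0.2385, -1.0133)
step 37: x0=(-2.1864, 1.3391, 1.6844) x1=(0.5958, 1.9824, 1.0024) x2=(1.6922, 1.0664, 1.0323) x3=(0.9592, -0.2192, -1.0372)
step 38: x0=(-2.2111, 1.3595, 1.6852) x1=(0.6176, 1.9995, 0.9884) x2=(1.6884, 1.0871, 1.0081) x3=(0.9627, -0.1999, -1.0611)
step 39: x0=(-2.2358, 1.3798, 1.6861) x1=(0.6397, 2.0163, 0.9745) x2=(1.6843, 1.1080, 0.9838) x3=(0.9662, -0.1806, -1.0849)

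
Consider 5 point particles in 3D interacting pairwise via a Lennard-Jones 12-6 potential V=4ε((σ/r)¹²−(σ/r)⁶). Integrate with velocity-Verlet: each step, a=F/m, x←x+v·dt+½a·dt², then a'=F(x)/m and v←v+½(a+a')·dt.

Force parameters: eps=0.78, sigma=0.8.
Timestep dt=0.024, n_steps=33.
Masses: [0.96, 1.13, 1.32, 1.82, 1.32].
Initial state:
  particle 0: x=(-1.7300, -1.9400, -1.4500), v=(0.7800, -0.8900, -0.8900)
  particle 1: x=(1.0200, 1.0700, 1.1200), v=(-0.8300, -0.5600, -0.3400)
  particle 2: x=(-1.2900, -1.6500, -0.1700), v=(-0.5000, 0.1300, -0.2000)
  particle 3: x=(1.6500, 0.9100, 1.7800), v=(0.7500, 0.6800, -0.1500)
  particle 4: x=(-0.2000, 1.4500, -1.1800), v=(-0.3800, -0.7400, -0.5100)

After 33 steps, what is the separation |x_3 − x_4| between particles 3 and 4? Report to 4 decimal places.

step 0: x0=(-1.7300, -1.9400, -1.4500) x1=(1.0200, 1.0700, 1.1200) x2=(-1.2900, -1.6500, -0.1700) x3=(1.6500, 0.9100, 1.7800) x4=(-0.2000, 1.4500, -1.1800)
step 1: x0=(-1.7112, -1.9613, -1.4712) x1=(1.0003, 1.0565, 1.1121) x2=(-1.3020, -1.6469, -0.1749) x3=(1.6678, 0.9264, 1.7762) x4=(-0.2091, 1.4322, -1.1922)
step 2: x0=(-1.6924, -1.9826, -1.4922) x1=(0.9814, 1.0429, 1.1049) x2=(-1.3141, -1.6438, -0.1800) x3=(1.6852, 0.9428, 1.7720) x4=(-0.2182, 1.4145, -1.2045)
step 3: x0=(-1.6735, -2.0038, -1.5130) x1=(0.9633, 1.0291, 1.0985) x2=(-1.3263, -1.6408, -0.1852) x3=(1.7021, 0.9593, 1.7673) x4=(-0.2274, 1.3967, -1.2167)
step 4: x0=(-1.6545, -2.0250, -1.5335) x1=(0.9460, 1.0152, 1.0929) x2=(-1.3384, -1.6379, -0.1906) x3=(1.7184, 0.9759, 1.7621) x4=(-0.2365, 1.3790, -1.2289)
step 5: x0=(-1.6355, -2.0460, -1.5538) x1=(0.9297, 1.0014, 1.0881) x2=(-1.3507, -1.6349, -0.1962) x3=(1.7342, 0.9925, 1.7565) x4=(-0.2456, 1.3612, -1.2412)
step 6: x0=(-1.6164, -2.0671, -1.5739) x1=(0.9142, 0.9875, 1.0839) x2=(-1.3629, -1.6321, -0.2019) x3=(1.7495, 1.0091, 1.7504) x4=(-0.2547, 1.3434, -1.2534)
step 7: x0=(-1.5973, -2.0880, -1.5939) x1=(0.8994, 0.9736, 1.0804) x2=(-1.3752, -1.6292, -0.2077) x3=(1.7643, 1.0257, 1.7439) x4=(-0.2638, 1.3257, -1.2656)
step 8: x0=(-1.5782, -2.1090, -1.6136) x1=(0.8854, 0.9597, 1.0775) x2=(-1.3875, -1.6264, -0.2137) x3=(1.7786, 1.0423, 1.7370) x4=(-0.2729, 1.3079, -1.2778)
step 9: x0=(-1.5591, -2.1298, -1.6332) x1=(0.8721, 0.9460, 1.0750) x2=(-1.3998, -1.6237, -0.2197) x3=(1.7924, 1.0588, 1.7298) x4=(-0.2820, 1.2901, -1.2901)
step 10: x0=(-1.5399, -2.1506, -1.6527) x1=(0.8595, 0.9323, 1.0731) x2=(-1.4121, -1.6209, -0.2259) x3=(1.8059, 1.0753, 1.7224) x4=(-0.2911, 1.2724, -1.3023)
step 11: x0=(-1.5207, -2.1714, -1.6720) x1=(0.8474, 0.9187, 1.0715) x2=(-1.4244, -1.6182, -0.2322) x3=(1.8191, 1.0917, 1.7147) x4=(-0.3003, 1.2546, -1.3145)
step 12: x0=(-1.5016, -2.1921, -1.6912) x1=(0.8358, 0.9052, 1.0702) x2=(-1.4367, -1.6156, -0.2386) x3=(1.8319, 1.1081, 1.7068) x4=(-0.3094, 1.2368, -1.3267)
step 13: x0=(-1.4824, -2.2127, -1.7103) x1=(0.8247, 0.8917, 1.0692) x2=(-1.4491, -1.6130, -0.2450) x3=(1.8444, 1.1244, 1.6987) x4=(-0.3185, 1.2190, -1.3389)
step 14: x0=(-1.4632, -2.2334, -1.7293) x1=(0.8141, 0.8784, 1.0686) x2=(-1.4614, -1.6104, -0.2516) x3=(1.8566, 1.1406, 1.6904) x4=(-0.3276, 1.2013, -1.3511)
step 15: x0=(-1.4440, -2.2539, -1.7482) x1=(0.8038, 0.8652, 1.0681) x2=(-1.4737, -1.6078, -0.2582) x3=(1.8686, 1.1568, 1.6820) x4=(-0.3367, 1.1835, -1.3633)
step 16: x0=(-1.4248, -2.2745, -1.7670) x1=(0.7939, 0.8521, 1.0679) x2=(-1.4861, -1.6053, -0.2648) x3=(1.8804, 1.1729, 1.6735) x4=(-0.3458, 1.1657, -1.3755)
step 17: x0=(-1.4056, -2.2950, -1.7857) x1=(0.7843, 0.8391, 1.0678) x2=(-1.4984, -1.6028, -0.2716) x3=(1.8919, 1.1890, 1.6648) x4=(-0.3549, 1.1479, -1.3877)
step 18: x0=(-1.3865, -2.3154, -1.8043) x1=(0.7750, 0.8262, 1.0679) x2=(-1.5107, -1.6003, -0.2783) x3=(1.9033, 1.2050, 1.6561) x4=(-0.3640, 1.1302, -1.3999)
step 19: x0=(-1.3673, -2.3359, -1.8229) x1=(0.7660, 0.8133, 1.0681) x2=(-1.5230, -1.5978, -0.2852) x3=(1.9145, 1.2209, 1.6472) x4=(-0.3731, 1.1124, -1.4121)
step 20: x0=(-1.3481, -2.3563, -1.8414) x1=(0.7572, 0.8006, 1.0684) x2=(-1.5354, -1.5954, -0.2920) x3=(1.9256, 1.2368, 1.6383) x4=(-0.3822, 1.0946, -1.4243)
step 21: x0=(-1.3290, -2.3766, -1.8599) x1=(0.7486, 0.7879, 1.0689) x2=(-1.5477, -1.5930, -0.2989) x3=(1.9365, 1.2527, 1.6294) x4=(-0.3913, 1.0768, -1.4365)
step 22: x0=(-1.3098, -2.3970, -1.8783) x1=(0.7402, 0.7753, 1.0694) x2=(-1.5600, -1.5905, -0.3059) x3=(1.9474, 1.2685, 1.6203) x4=(-0.4004, 1.0590, -1.4487)
step 23: x0=(-1.2906, -2.4173, -1.8966) x1=(0.7320, 0.7628, 1.0700) x2=(-1.5723, -1.5882, -0.3129) x3=(1.9581, 1.2842, 1.6112) x4=(-0.4095, 1.0413, -1.4609)
step 24: x0=(-1.2715, -2.4376, -1.9150) x1=(0.7240, 0.7503, 1.0707) x2=(-1.5846, -1.5858, -0.3199) x3=(1.9687, 1.2999, 1.6021) x4=(-0.4186, 1.0235, -1.4731)
step 25: x0=(-1.2524, -2.4579, -1.9333) x1=(0.7161, 0.7379, 1.0714) x2=(-1.5969, -1.5834, -0.3269) x3=(1.9792, 1.3156, 1.5930) x4=(-0.4277, 1.0057, -1.4853)
step 26: x0=(-1.2332, -2.4782, -1.9515) x1=(0.7083, 0.7256, 1.0722) x2=(-1.6091, -1.5811, -0.3340) x3=(1.9896, 1.3312, 1.5838) x4=(-0.4368, 0.9879, -1.4974)
step 27: x0=(-1.2141, -2.4985, -1.9698) x1=(0.7006, 0.7133, 1.0731) x2=(-1.6214, -1.5787, -0.3410) x3=(2.0000, 1.3468, 1.5745) x4=(-0.4459, 0.9701, -1.5096)
step 28: x0=(-1.1950, -2.5187, -1.9880) x1=(0.6930, 0.7010, 1.0739) x2=(-1.6337, -1.5764, -0.3481) x3=(2.0103, 1.3624, 1.5653) x4=(-0.4550, 0.9523, -1.5218)
step 29: x0=(-1.1759, -2.5389, -2.0061) x1=(0.6856, 0.6888, 1.0748) x2=(-1.6460, -1.5741, -0.3552) x3=(2.0206, 1.3780, 1.5560) x4=(-0.4641, 0.9345, -1.5340)
step 30: x0=(-1.1568, -2.5591, -2.0243) x1=(0.6782, 0.6767, 1.0758) x2=(-1.6582, -1.5717, -0.3624) x3=(2.0308, 1.3935, 1.5467) x4=(-0.4732, 0.9168, -1.5462)
step 31: x0=(-1.1377, -2.5793, -2.0424) x1=(0.6709, 0.6646, 1.0767) x2=(-1.6705, -1.5694, -0.3695) x3=(2.0409, 1.4090, 1.5374) x4=(-0.4823, 0.8990, -1.5583)
step 32: x0=(-1.1186, -2.5995, -2.0606) x1=(0.6636, 0.6525, 1.0777) x2=(-1.6827, -1.5671, -0.3767) x3=(2.0510, 1.4244, 1.5281) x4=(-0.4914, 0.8812, -1.5705)
step 33: x0=(-1.0995, -2.6197, -2.0787) x1=(0.6564, 0.6405, 1.0787) x2=(-1.6950, -1.5648, -0.3839) x3=(2.0611, 1.4399, 1.5188) x4=(-0.5005, 0.8634, -1.5827)

4.0636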